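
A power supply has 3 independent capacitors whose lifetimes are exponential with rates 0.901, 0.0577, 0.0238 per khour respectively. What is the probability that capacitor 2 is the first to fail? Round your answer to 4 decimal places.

The time to first failure is exponential with rate Σλ = 0.901 + 0.0577 + 0.0238 = 0.9825.
P(capacitor 2 first) = λ_2/Σλ = 0.0577/0.9825 ≈ 0.0587.

0.0587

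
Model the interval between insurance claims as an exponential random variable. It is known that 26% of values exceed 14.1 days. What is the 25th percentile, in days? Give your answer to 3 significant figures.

3.01

e^(−λ·14.1) = 0.26 ⇒ λ = −ln(0.26)/14.1 = 0.0955371.
25th percentile: 1 − e^(−λt) = 0.25, t = −ln(0.75)/λ = 3.01121 days.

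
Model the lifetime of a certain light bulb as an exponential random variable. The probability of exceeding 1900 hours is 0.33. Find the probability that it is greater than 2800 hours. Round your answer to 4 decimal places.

0.1952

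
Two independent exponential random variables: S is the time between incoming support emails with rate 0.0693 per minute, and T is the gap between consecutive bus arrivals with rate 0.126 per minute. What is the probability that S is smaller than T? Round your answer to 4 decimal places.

0.3548

λ_1 = 0.0693, λ_2 = 0.126.
For independent exponentials, P(S < T) = λ_1/(λ_1+λ_2) = 0.0693/0.1953 ≈ 0.3548.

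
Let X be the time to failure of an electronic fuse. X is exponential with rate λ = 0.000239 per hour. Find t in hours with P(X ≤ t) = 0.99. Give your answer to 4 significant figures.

Set 1 − e^(−λt) = 0.99, so t = −ln(0.01)/λ = 4.6052/0.000239 ≈ 19268.5 hours.

19270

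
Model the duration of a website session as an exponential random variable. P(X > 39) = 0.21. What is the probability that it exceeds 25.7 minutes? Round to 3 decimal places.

e^(−λ·39) = 0.21 ⇒ λ = −ln(0.21)/39 = 0.0400166.
P(X > 25.7) = e^(−0.0400166·25.7) = e^(−1.0284) ≈ 0.358.

0.358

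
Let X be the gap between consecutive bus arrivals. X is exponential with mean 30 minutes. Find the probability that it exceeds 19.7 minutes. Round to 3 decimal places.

0.519

The rate is λ = 1/30 = 0.0333333 per minute.
P(X > 19.7) = e^(−λ·19.7) = e^(−0.65667) ≈ 0.519.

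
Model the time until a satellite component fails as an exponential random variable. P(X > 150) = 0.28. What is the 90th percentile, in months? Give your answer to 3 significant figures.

271

e^(−λ·150) = 0.28 ⇒ λ = −ln(0.28)/150 = 0.00848644.
90th percentile: 1 − e^(−λt) = 0.9, t = −ln(0.1)/λ = 271.325 months.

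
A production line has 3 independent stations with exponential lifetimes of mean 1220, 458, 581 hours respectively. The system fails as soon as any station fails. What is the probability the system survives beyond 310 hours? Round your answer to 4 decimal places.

0.2312

The first failure time is exponential with rate Σλ_i = 1/1220 + 1/458 + 1/581 = 0.00472425 per hour.
P(min > 310) = e^(−0.00472425·310) = e^(−1.4645) ≈ 0.2312.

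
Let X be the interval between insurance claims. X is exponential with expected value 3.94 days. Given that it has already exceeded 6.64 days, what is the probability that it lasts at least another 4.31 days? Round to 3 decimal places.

0.335

The rate is λ = 1/3.94 = 0.253807 per day.
P(X > s+t | X > s) = e^(−λ(s+t))/e^(−λs) = e^(−λt), independent of s = 6.64.
P(X > 4.31) = e^(−1.0939) ≈ 0.335.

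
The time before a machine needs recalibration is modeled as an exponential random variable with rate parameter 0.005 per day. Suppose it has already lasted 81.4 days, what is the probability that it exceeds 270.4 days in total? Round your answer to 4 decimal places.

0.3887

The exponential is memoryless, so the remaining time is again Exp(λ): the condition X > 81.4 is irrelevant.
P(X > 189) = e^(−0.945) ≈ 0.3887.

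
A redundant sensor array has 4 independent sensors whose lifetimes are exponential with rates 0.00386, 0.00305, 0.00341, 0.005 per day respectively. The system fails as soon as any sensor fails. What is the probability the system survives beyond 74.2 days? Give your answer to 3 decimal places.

The time to first failure is exponential with rate Σλ = 0.00386 + 0.00305 + 0.00341 + 0.005 = 0.01532.
P(min > 74.2) = e^(−0.01532·74.2) = e^(−1.1367) ≈ 0.321.

0.321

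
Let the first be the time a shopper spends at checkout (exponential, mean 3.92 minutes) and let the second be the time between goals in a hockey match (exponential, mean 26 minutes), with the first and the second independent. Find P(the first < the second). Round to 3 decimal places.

λ_1 = 1/3.92 = 0.255102, λ_2 = 1/26 = 0.0384615.
For independent exponentials, P(the first < the second) = λ_1/(λ_1+λ_2) = 0.255102/0.293564 ≈ 0.869.

0.869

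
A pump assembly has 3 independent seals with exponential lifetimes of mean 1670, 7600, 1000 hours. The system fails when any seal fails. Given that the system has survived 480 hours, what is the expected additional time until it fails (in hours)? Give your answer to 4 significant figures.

577.9

First-failure rate Σλ = 1/1670 + 1/7600 + 1/1000 = 0.00173038.
By memorylessness the expected residual is 1/Σλ = 577.907 hours, regardless of the 480 already elapsed.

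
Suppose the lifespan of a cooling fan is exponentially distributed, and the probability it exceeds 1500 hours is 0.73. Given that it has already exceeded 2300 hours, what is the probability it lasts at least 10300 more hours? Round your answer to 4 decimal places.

0.1152

From e^(−λ·1500) = 0.73, λ = −ln(0.73)/1500 = 0.000209807.
Memoryless: P(X > 2300+10300 | X > 2300) = P(X > 10300) = e^(−0.000209807·10300) ≈ 0.1152.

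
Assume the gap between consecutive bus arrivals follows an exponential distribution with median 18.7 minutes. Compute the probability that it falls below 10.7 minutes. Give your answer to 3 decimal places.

0.327

For an exponential, median = ln(2)/λ, so λ = ln 2 / 18.7 = 0.0370667 per minute.
P(X ≤ 10.7) = 1 − e^(−λ·10.7) = 1 − e^(−0.39661) ≈ 0.327.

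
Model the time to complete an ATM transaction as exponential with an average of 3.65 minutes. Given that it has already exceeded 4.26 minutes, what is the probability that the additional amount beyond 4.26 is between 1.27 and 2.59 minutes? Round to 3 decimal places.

The rate is λ = 1/3.65 = 0.273973 per minute.
Memoryless: the residual past 4.26 is again Exp(λ).
P(1.27 < residual < 2.59) = e^(−λ·1.27) − e^(−λ·2.59) = 0.70614 − 0.49185 ≈ 0.214.

0.214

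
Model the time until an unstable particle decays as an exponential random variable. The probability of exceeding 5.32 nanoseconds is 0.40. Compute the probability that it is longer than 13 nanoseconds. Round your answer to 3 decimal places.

0.107

e^(−λ·5.32) = 0.40 ⇒ λ = −ln(0.40)/5.32 = 0.172235.
P(X > 13) = e^(−0.172235·13) = e^(−2.2391) ≈ 0.107.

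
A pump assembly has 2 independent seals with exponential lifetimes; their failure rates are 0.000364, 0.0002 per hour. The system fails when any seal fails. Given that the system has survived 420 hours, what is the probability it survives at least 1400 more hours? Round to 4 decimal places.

0.4540

Time to first failure ~ Exp(Σλ) with Σλ = 0.000564.
By memorylessness, P(T > 420+1400 | T > 420) = P(T > 1400) = e^(−0.000564·1400) ≈ 0.4540.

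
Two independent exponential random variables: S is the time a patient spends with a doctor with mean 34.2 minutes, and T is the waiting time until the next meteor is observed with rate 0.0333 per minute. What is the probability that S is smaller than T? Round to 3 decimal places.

0.468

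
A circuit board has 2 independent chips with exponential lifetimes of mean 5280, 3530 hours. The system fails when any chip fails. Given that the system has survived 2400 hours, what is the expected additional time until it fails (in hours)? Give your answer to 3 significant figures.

First-failure rate Σλ = 1/5280 + 1/3530 = 0.00047268.
By memorylessness the expected residual is 1/Σλ = 2115.6 hours, regardless of the 2400 already elapsed.

2120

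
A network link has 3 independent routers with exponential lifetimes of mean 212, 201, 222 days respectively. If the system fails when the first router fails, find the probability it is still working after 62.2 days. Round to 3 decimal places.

0.414

The first failure time is exponential with rate Σλ_i = 1/212 + 1/201 + 1/222 = 0.0141966 per day.
P(min > 62.2) = e^(−0.0141966·62.2) = e^(−0.88303) ≈ 0.414.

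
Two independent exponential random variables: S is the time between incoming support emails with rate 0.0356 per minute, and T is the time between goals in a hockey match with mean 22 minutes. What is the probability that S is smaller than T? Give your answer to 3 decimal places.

0.439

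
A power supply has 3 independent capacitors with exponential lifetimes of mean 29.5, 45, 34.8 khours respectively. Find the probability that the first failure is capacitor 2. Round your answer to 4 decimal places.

Rates: λ_i = 1/mean_i → 0.0338983, 0.0222222, 0.0287356; Σλ = 0.0848562.
P(capacitor 2 first) = λ_2/Σλ = 0.0222222/0.0848562 ≈ 0.2619.

0.2619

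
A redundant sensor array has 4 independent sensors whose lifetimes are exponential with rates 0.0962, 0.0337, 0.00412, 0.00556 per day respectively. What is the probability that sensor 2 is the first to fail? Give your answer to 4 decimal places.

0.2414

The time to first failure is exponential with rate Σλ = 0.0962 + 0.0337 + 0.00412 + 0.00556 = 0.13958.
P(sensor 2 first) = λ_2/Σλ = 0.0337/0.13958 ≈ 0.2414.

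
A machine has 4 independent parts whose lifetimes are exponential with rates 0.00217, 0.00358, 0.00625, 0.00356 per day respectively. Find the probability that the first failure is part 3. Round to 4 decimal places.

0.4017

The time to first failure is exponential with rate Σλ = 0.00217 + 0.00358 + 0.00625 + 0.00356 = 0.01556.
P(part 3 first) = λ_3/Σλ = 0.00625/0.01556 ≈ 0.4017.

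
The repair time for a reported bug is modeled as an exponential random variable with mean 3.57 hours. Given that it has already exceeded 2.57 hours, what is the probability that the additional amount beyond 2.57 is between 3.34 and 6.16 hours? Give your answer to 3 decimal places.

0.214

The rate is λ = 1/3.57 = 0.280112 per hour.
Memoryless: the residual past 2.57 is again Exp(λ).
P(3.34 < residual < 6.16) = e^(−λ·3.34) − e^(−λ·6.16) = 0.39236 − 0.17809 ≈ 0.214.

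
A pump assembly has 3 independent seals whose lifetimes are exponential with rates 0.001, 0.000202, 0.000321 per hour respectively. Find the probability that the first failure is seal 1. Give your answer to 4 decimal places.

The time to first failure is exponential with rate Σλ = 0.001 + 0.000202 + 0.000321 = 0.001523.
P(seal 1 first) = λ_1/Σλ = 0.001/0.001523 ≈ 0.6566.

0.6566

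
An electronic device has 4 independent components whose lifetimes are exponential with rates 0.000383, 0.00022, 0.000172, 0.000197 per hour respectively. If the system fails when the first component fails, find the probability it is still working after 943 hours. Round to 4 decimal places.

0.3999

The time to first failure is exponential with rate Σλ = 0.000383 + 0.00022 + 0.000172 + 0.000197 = 0.000972.
P(min > 943) = e^(−0.000972·943) = e^(−0.9166) ≈ 0.3999.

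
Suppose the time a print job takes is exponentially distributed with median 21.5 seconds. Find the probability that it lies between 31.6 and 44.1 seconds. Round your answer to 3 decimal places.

0.120

For an exponential, median = ln(2)/λ, so λ = ln 2 / 21.5 = 0.0322394 per second.
P(31.6 < X < 44.1) = e^(−λ·31.6) − e^(−λ·44.1) = 0.36104 − 0.24129 ≈ 0.120.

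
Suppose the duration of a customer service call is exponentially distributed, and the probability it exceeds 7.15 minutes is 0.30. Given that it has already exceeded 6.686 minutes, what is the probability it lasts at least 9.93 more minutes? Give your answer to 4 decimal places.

From e^(−λ·7.15) = 0.30, λ = −ln(0.30)/7.15 = 0.168388.
Memoryless: P(X > 6.686+9.93 | X > 6.686) = P(X > 9.93) = e^(−0.168388·9.93) ≈ 0.1879.

0.1879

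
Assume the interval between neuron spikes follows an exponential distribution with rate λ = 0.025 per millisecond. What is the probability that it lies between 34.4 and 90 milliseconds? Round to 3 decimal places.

P(34.4 < X < 90) = e^(−λ·34.4) − e^(−λ·90) = 0.42316 − 0.10540 ≈ 0.318.

0.318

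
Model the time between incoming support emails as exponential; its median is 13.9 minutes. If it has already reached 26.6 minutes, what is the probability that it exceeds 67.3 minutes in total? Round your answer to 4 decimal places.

0.1314

For an exponential, median = ln(2)/λ, so λ = ln 2 / 13.9 = 0.0498667 per minute.
By the memoryless property, P(X > 26.6+40.7 | X > 26.6) = P(X > 40.7).
P(X > 40.7) = e^(−2.0296) ≈ 0.1314.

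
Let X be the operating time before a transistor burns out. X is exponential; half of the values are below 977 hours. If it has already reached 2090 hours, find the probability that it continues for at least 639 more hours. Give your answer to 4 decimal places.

0.6355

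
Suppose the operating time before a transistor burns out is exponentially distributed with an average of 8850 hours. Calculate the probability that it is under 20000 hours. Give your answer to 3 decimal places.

0.896

The rate is λ = 1/8850 = 0.000112994 per hour.
P(X ≤ 20000) = 1 − e^(−λ·20000) = 1 − e^(−2.2599) ≈ 0.896.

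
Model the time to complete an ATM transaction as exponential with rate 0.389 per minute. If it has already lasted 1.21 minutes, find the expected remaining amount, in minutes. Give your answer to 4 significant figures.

By memorylessness, the remaining amount past any threshold is again Exp(λ) with mean 1/λ = 2.57069 minutes.

2.571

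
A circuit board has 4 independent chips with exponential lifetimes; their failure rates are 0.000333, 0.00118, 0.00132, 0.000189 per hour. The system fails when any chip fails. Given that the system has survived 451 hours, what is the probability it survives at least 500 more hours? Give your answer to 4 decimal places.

Time to first failure ~ Exp(Σλ) with Σλ = 0.003022.
By memorylessness, P(T > 451+500 | T > 451) = P(T > 500) = e^(−0.003022·500) ≈ 0.2207.

0.2207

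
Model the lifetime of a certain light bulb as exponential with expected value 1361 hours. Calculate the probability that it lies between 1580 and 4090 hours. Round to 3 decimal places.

0.264

The rate is λ = 1/1361 = 0.000734754 per hour.
P(1580 < X < 4090) = e^(−λ·1580) − e^(−λ·4090) = 0.31320 − 0.04953 ≈ 0.264.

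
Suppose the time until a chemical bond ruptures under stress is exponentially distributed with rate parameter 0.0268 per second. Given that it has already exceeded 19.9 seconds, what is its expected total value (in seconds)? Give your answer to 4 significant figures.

By memorylessness, E[X | X > 19.9] = 19.9 + 1/λ = 19.9 + 37.3134 = 57.2134 seconds.

57.21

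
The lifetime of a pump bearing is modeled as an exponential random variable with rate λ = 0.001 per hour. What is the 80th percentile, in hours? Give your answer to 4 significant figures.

1609

Set 1 − e^(−λt) = 0.8, so t = −ln(0.2)/λ = 1.6094/0.001 ≈ 1609.44 hours.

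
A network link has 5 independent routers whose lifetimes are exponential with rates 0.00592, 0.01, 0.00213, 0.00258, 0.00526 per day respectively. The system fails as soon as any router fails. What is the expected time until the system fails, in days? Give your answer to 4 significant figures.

38.62

The time to first failure is exponential with rate Σλ = 0.00592 + 0.01 + 0.00213 + 0.00258 + 0.00526 = 0.02589.
E[min] = 1/Σλ = 1/0.02589 = 38.625 days.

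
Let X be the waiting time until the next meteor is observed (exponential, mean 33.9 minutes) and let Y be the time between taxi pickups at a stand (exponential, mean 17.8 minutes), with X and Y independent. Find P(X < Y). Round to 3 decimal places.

0.344

λ_1 = 1/33.9 = 0.0294985, λ_2 = 1/17.8 = 0.0561798.
For independent exponentials, P(X < Y) = λ_1/(λ_1+λ_2) = 0.0294985/0.0856783 ≈ 0.344.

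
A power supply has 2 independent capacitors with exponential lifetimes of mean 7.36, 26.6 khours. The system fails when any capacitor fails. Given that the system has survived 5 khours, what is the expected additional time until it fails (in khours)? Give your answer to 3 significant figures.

5.76

First-failure rate Σλ = 1/7.36 + 1/26.6 = 0.173464.
By memorylessness the expected residual is 1/Σλ = 5.7649 khours, regardless of the 5 already elapsed.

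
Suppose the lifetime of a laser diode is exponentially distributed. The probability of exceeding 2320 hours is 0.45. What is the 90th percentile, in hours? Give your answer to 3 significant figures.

e^(−λ·2320) = 0.45 ⇒ λ = −ln(0.45)/2320 = 0.000344184.
90th percentile: 1 − e^(−λt) = 0.9, t = −ln(0.1)/λ = 6689.98 hours.

6690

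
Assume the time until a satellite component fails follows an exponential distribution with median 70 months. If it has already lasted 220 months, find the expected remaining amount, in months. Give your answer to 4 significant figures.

101.0

For an exponential, median = ln(2)/λ, so λ = ln 2 / 70 = 0.0099021 per month.
By memorylessness, the remaining amount past any threshold is again Exp(λ) with mean 1/λ = 100.989 months.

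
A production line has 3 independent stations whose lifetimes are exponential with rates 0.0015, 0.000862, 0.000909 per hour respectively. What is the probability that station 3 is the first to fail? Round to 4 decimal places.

The time to first failure is exponential with rate Σλ = 0.0015 + 0.000862 + 0.000909 = 0.003271.
P(station 3 first) = λ_3/Σλ = 0.000909/0.003271 ≈ 0.2779.

0.2779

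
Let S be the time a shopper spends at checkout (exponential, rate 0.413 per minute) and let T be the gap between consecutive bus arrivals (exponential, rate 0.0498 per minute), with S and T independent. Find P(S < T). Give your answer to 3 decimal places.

λ_1 = 0.413, λ_2 = 0.0498.
For independent exponentials, P(S < T) = λ_1/(λ_1+λ_2) = 0.413/0.4628 ≈ 0.892.

0.892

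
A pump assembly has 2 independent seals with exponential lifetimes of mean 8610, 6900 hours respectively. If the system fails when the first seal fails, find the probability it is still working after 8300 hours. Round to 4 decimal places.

0.1145

The first failure time is exponential with rate Σλ_i = 1/8610 + 1/6900 = 0.000261072 per hour.
P(min > 8300) = e^(−0.000261072·8300) = e^(−2.1669) ≈ 0.1145.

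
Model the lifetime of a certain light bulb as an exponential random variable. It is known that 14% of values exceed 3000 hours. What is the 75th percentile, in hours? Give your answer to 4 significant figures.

2115

e^(−λ·3000) = 0.14 ⇒ λ = −ln(0.14)/3000 = 0.000655371.
75th percentile: 1 − e^(−λt) = 0.75, t = −ln(0.25)/λ = 2115.28 hours.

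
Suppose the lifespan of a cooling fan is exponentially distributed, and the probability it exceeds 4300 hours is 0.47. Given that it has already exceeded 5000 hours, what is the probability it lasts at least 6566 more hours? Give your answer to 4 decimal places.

From e^(−λ·4300) = 0.47, λ = −ln(0.47)/4300 = 0.000175587.
Memoryless: P(X > 5000+6566 | X > 5000) = P(X > 6566) = e^(−0.000175587·6566) ≈ 0.3157.

0.3157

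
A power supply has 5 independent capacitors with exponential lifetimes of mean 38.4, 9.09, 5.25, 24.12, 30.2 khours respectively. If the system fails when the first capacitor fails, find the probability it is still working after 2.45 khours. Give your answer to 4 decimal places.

0.3743

The first failure time is exponential with rate Σλ_i = 1/38.4 + 1/9.09 + 1/5.25 + 1/24.12 + 1/30.2 = 0.401101 per khour.
P(min > 2.45) = e^(−0.401101·2.45) = e^(−0.9827) ≈ 0.3743.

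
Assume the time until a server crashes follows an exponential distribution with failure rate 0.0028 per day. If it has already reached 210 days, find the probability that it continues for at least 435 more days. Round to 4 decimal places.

By the memoryless property, P(X > 210+435 | X > 210) = P(X > 435).
P(X > 435) = e^(−1.218) ≈ 0.2958.

0.2958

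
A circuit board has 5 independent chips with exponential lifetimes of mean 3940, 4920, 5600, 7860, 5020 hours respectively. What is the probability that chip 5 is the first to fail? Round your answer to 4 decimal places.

Rates: λ_i = 1/mean_i → 0.000253807, 0.000203252, 0.000178571, 0.000127226, 0.000199203; Σλ = 0.00096206.
P(chip 5 first) = λ_5/Σλ = 0.000199203/0.00096206 ≈ 0.2071.

0.2071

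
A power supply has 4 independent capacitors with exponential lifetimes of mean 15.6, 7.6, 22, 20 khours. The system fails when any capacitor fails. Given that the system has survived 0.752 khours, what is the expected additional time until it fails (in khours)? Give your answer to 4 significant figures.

3.435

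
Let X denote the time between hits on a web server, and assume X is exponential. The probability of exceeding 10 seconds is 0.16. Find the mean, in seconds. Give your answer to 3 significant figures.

5.46

e^(−λ·10) = 0.16 ⇒ λ = −ln(0.16)/10 = 0.183258.
Mean = 1/λ = 5.45678 seconds.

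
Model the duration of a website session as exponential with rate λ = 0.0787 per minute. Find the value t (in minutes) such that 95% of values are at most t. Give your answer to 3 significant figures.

Set 1 − e^(−λt) = 0.95, so t = −ln(0.05)/λ = 2.9957/0.0787 ≈ 38.0652 minutes.

38.1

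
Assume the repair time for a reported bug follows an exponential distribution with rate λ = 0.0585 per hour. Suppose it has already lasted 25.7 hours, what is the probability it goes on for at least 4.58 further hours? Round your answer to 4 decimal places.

P(X > s+t | X > s) = e^(−λ(s+t))/e^(−λs) = e^(−λt), independent of s = 25.7.
P(X > 4.58) = e^(−0.26793) ≈ 0.7650.

0.7650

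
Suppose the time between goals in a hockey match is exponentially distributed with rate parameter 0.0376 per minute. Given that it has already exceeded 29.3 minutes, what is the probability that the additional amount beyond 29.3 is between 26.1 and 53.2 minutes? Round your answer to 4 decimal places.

Memoryless: the residual past 29.3 is again Exp(λ).
P(26.1 < residual < 53.2) = e^(−λ·26.1) − e^(−λ·53.2) = 0.37480 − 0.13529 ≈ 0.2395.

0.2395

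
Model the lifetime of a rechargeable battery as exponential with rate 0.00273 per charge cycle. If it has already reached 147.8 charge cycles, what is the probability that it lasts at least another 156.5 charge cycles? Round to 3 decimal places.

0.652

By the memoryless property, P(X > 147.8+156.5 | X > 147.8) = P(X > 156.5).
P(X > 156.5) = e^(−0.42724) ≈ 0.652.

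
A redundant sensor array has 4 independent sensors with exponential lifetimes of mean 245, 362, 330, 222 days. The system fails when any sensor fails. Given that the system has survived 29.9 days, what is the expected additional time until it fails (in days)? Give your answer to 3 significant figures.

69.5

First-failure rate Σλ = 1/245 + 1/362 + 1/330 + 1/222 = 0.0143789.
By memorylessness the expected residual is 1/Σλ = 69.5465 days, regardless of the 29.9 already elapsed.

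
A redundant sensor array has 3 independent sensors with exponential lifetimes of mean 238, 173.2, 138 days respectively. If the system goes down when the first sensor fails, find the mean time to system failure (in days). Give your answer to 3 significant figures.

58.1

The first failure time is exponential with rate Σλ_i = 1/238 + 1/173.2 + 1/138 = 0.0172217 per day.
E[min] = 1/Σλ = 1/0.0172217 = 58.0662 days.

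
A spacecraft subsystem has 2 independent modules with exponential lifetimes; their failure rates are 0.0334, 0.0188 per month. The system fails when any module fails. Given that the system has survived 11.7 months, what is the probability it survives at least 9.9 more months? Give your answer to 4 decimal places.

0.5964

Time to first failure ~ Exp(Σλ) with Σλ = 0.0522.
By memorylessness, P(T > 11.7+9.9 | T > 11.7) = P(T > 9.9) = e^(−0.0522·9.9) ≈ 0.5964.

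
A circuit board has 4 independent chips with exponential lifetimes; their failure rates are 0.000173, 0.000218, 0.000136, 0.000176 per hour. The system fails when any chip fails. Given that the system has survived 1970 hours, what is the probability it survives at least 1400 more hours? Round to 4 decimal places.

Time to first failure ~ Exp(Σλ) with Σλ = 0.000703.
By memorylessness, P(T > 1970+1400 | T > 1970) = P(T > 1400) = e^(−0.000703·1400) ≈ 0.3737.

0.3737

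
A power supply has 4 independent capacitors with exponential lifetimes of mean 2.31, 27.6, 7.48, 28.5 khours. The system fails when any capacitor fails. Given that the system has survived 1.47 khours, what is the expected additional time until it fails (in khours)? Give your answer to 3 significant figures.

1.57

First-failure rate Σλ = 1/2.31 + 1/27.6 + 1/7.48 + 1/28.5 = 0.63791.
By memorylessness the expected residual is 1/Σλ = 1.56762 khours, regardless of the 1.47 already elapsed.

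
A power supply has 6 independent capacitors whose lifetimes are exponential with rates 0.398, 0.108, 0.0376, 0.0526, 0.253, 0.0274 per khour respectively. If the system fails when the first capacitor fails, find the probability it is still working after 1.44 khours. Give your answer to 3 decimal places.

0.283

The time to first failure is exponential with rate Σλ = 0.398 + 0.108 + 0.0376 + 0.0526 + 0.253 + 0.0274 = 0.8766.
P(min > 1.44) = e^(−0.8766·1.44) = e^(−1.2623) ≈ 0.283.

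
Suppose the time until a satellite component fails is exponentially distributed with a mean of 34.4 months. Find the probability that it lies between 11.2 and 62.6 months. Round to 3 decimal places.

0.560

The rate is λ = 1/34.4 = 0.0290698 per month.
P(11.2 < X < 62.6) = e^(−λ·11.2) − e^(−λ·62.6) = 0.72211 − 0.16206 ≈ 0.560.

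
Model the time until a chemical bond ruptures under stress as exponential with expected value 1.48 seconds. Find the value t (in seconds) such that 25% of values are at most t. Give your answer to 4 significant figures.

The rate is λ = 1/1.48 = 0.675676 per second.
Set 1 − e^(−λt) = 0.25, so t = −ln(0.75)/λ = 0.28768/0.675676 ≈ 0.425769 seconds.

0.4258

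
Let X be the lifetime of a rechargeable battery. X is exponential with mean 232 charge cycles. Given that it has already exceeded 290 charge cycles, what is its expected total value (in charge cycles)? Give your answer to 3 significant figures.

The rate is λ = 1/232 = 0.00431034 per charge cycle.
By memorylessness, E[X | X > 290] = 290 + 1/λ = 290 + 232 = 522 charge cycles.

522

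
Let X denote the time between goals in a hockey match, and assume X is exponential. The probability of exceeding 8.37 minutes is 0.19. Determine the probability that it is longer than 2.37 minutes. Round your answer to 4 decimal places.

e^(−λ·8.37) = 0.19 ⇒ λ = −ln(0.19)/8.37 = 0.198415.
P(X > 2.37) = e^(−0.198415·2.37) = e^(−0.47024) ≈ 0.6249.

0.6249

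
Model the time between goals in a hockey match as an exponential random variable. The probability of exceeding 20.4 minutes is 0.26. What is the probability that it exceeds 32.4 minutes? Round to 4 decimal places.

0.1177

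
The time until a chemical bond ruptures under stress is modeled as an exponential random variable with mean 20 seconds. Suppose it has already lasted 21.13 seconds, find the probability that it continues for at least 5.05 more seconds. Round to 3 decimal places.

0.777

The rate is λ = 1/20 = 0.05 per second.
P(X > s+t | X > s) = e^(−λ(s+t))/e^(−λs) = e^(−λt), independent of s = 21.13.
P(X > 5.05) = e^(−0.2525) ≈ 0.777.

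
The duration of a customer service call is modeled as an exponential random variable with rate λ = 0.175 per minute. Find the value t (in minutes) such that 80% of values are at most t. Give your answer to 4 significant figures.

9.197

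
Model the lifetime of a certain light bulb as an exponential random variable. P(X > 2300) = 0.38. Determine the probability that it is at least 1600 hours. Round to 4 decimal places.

e^(−λ·2300) = 0.38 ⇒ λ = −ln(0.38)/2300 = 0.000420689.
P(X > 1600) = e^(−0.000420689·1600) = e^(−0.6731) ≈ 0.5101.

0.5101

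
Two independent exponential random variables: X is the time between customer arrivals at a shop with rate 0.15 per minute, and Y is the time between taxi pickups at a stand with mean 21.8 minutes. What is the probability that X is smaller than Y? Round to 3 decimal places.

0.766

λ_1 = 0.15, λ_2 = 1/21.8 = 0.0458716.
For independent exponentials, P(X < Y) = λ_1/(λ_1+λ_2) = 0.15/0.195872 ≈ 0.766.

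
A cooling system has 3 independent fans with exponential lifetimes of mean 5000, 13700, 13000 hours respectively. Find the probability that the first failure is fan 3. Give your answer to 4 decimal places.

0.2198

Rates: λ_i = 1/mean_i → 0.0002, 0.0000729927, 0.0000769231; Σλ = 0.000349916.
P(fan 3 first) = λ_3/Σλ = 0.0000769231/0.000349916 ≈ 0.2198.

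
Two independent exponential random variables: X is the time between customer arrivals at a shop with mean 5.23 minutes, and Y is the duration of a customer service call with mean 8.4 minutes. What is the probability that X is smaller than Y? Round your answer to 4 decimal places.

0.6163

λ_1 = 1/5.23 = 0.191205, λ_2 = 1/8.4 = 0.119048.
For independent exponentials, P(X < Y) = λ_1/(λ_1+λ_2) = 0.191205/0.310252 ≈ 0.6163.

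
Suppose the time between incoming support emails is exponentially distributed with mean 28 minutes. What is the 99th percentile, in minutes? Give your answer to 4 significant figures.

The rate is λ = 1/28 = 0.0357143 per minute.
Set 1 − e^(−λt) = 0.99, so t = −ln(0.01)/λ = 4.6052/0.0357143 ≈ 128.945 minutes.

128.9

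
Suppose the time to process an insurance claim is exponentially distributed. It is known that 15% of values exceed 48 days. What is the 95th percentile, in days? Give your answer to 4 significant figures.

75.80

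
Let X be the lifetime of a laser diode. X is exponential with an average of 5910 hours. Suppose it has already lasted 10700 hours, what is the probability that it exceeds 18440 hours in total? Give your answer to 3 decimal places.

0.270

The rate is λ = 1/5910 = 0.000169205 per hour.
By the memoryless property, P(X > 10700+7740 | X > 10700) = P(X > 7740).
P(X > 7740) = e^(−1.3096) ≈ 0.270.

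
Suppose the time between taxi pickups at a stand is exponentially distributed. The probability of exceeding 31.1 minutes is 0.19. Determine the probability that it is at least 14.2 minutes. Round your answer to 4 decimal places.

e^(−λ·31.1) = 0.19 ⇒ λ = −ln(0.19)/31.1 = 0.0533997.
P(X > 14.2) = e^(−0.0533997·14.2) = e^(−0.75828) ≈ 0.4685.

0.4685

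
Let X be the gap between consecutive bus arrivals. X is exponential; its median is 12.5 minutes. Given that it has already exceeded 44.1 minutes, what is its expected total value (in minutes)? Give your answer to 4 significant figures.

For an exponential, median = ln(2)/λ, so λ = ln 2 / 12.5 = 0.0554518 per minute.
By memorylessness, E[X | X > 44.1] = 44.1 + 1/λ = 44.1 + 18.0337 = 62.1337 minutes.

62.13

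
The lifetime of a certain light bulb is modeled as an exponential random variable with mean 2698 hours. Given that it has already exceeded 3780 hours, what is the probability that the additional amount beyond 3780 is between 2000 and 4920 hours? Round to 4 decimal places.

The rate is λ = 1/2698 = 0.000370645 per hour.
Memoryless: the residual past 3780 is again Exp(λ).
P(2000 < residual < 4920) = e^(−λ·2000) − e^(−λ·4920) = 0.47650 − 0.16145 ≈ 0.3151.

0.3151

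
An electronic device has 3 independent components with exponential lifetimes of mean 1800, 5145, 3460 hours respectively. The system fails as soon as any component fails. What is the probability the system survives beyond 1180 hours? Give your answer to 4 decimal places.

0.2935

The first failure time is exponential with rate Σλ_i = 1/1800 + 1/5145 + 1/3460 = 0.00103894 per hour.
P(min > 1180) = e^(−0.00103894·1180) = e^(−1.2259) ≈ 0.2935.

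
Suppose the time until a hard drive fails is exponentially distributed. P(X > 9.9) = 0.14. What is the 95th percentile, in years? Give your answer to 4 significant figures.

15.08

e^(−λ·9.9) = 0.14 ⇒ λ = −ln(0.14)/9.9 = 0.198597.
95th percentile: 1 − e^(−λt) = 0.95, t = −ln(0.05)/λ = 15.0845 years.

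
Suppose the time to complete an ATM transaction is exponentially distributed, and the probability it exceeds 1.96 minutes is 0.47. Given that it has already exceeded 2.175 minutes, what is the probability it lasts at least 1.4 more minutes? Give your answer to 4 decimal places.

0.5832

From e^(−λ·1.96) = 0.47, λ = −ln(0.47)/1.96 = 0.385216.
Memoryless: P(X > 2.175+1.4 | X > 2.175) = P(X > 1.4) = e^(−0.385216·1.4) ≈ 0.5832.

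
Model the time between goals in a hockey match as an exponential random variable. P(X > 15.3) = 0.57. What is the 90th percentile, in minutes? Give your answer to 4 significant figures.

62.67

e^(−λ·15.3) = 0.57 ⇒ λ = −ln(0.57)/15.3 = 0.0367398.
90th percentile: 1 − e^(−λt) = 0.9, t = −ln(0.1)/λ = 62.6728 minutes.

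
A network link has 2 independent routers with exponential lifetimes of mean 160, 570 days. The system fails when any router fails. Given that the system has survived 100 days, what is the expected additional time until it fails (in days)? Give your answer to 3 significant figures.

125

First-failure rate Σλ = 1/160 + 1/570 = 0.00800439.
By memorylessness the expected residual is 1/Σλ = 124.932 days, regardless of the 100 already elapsed.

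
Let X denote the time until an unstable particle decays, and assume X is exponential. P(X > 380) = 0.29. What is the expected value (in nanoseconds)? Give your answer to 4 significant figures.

e^(−λ·380) = 0.29 ⇒ λ = −ln(0.29)/380 = 0.00325756.
Mean = 1/λ = 306.978 nanoseconds.

307.0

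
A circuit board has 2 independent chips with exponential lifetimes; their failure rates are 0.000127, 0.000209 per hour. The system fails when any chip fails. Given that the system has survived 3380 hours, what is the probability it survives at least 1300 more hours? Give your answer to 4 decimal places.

0.6461

Time to first failure ~ Exp(Σλ) with Σλ = 0.000336.
By memorylessness, P(T > 3380+1300 | T > 3380) = P(T > 1300) = e^(−0.000336·1300) ≈ 0.6461.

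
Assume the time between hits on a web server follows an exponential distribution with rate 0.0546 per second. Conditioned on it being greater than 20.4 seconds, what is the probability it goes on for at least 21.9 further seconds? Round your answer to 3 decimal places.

0.302

The exponential is memoryless, so the remaining time is again Exp(λ): the condition X > 20.4 is irrelevant.
P(X > 21.9) = e^(−1.1957) ≈ 0.302.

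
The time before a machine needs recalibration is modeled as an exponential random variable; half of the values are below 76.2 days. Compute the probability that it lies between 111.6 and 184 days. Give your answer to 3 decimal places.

0.175

For an exponential, median = ln(2)/λ, so λ = ln 2 / 76.2 = 0.00909642 per day.
P(111.6 < X < 184) = e^(−λ·111.6) − e^(−λ·184) = 0.36234 − 0.18754 ≈ 0.175.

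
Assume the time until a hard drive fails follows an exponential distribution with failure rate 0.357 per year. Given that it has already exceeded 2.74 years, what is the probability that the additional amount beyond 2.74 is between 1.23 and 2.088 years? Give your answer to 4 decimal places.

0.1701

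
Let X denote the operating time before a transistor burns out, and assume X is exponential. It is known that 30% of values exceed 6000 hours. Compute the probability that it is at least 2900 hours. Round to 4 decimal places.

e^(−λ·6000) = 0.30 ⇒ λ = −ln(0.30)/6000 = 0.000200662.
P(X > 2900) = e^(−0.000200662·2900) = e^(−0.58192) ≈ 0.5588.

0.5588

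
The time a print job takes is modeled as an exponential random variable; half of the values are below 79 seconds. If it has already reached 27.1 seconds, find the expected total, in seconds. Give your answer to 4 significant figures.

For an exponential, median = ln(2)/λ, so λ = ln 2 / 79 = 0.00877401 per second.
By memorylessness, E[X | X > 27.1] = 27.1 + 1/λ = 27.1 + 113.973 = 141.073 seconds.

141.1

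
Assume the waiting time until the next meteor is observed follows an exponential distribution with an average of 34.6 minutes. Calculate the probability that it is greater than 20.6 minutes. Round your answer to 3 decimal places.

0.551

The rate is λ = 1/34.6 = 0.0289017 per minute.
P(X > 20.6) = e^(−λ·20.6) = e^(−0.59538) ≈ 0.551.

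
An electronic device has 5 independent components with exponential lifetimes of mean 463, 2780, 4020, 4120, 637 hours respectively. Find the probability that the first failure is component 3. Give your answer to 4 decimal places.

0.0543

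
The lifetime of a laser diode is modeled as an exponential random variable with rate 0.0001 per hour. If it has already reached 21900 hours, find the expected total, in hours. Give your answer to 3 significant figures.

31900

By memorylessness, E[X | X > 21900] = 21900 + 1/λ = 21900 + 10000 = 31900 hours.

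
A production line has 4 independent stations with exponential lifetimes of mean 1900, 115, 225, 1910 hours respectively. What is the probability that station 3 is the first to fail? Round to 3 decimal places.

0.313

Rates: λ_i = 1/mean_i → 0.000526316, 0.00869565, 0.00444444, 0.00052356; Σλ = 0.01419.
P(station 3 first) = λ_3/Σλ = 0.00444444/0.01419 ≈ 0.313.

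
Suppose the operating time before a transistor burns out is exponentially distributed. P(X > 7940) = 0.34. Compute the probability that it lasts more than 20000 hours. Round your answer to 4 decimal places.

0.0660

e^(−λ·7940) = 0.34 ⇒ λ = −ln(0.34)/7940 = 0.00013587.
P(X > 20000) = e^(−0.00013587·20000) = e^(−2.7174) ≈ 0.0660.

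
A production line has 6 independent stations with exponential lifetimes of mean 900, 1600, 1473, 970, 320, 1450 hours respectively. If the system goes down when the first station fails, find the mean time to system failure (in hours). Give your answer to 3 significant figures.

138

The first failure time is exponential with rate Σλ_i = 1/900 + 1/1600 + 1/1473 + 1/970 + 1/320 + 1/1450 = 0.00726058 per hour.
E[min] = 1/Σλ = 1/0.00726058 = 137.73 hours.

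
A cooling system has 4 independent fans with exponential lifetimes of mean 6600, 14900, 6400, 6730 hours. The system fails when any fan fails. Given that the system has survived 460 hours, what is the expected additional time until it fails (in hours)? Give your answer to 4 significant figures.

First-failure rate Σλ = 1/6600 + 1/14900 + 1/6400 + 1/6730 = 0.000523468.
By memorylessness the expected residual is 1/Σλ = 1910.34 hours, regardless of the 460 already elapsed.

1910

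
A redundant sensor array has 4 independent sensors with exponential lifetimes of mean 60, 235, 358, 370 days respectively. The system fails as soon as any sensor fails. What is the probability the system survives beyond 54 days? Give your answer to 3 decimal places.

The first failure time is exponential with rate Σλ_i = 1/60 + 1/235 + 1/358 + 1/370 = 0.026418 per day.
P(min > 54) = e^(−0.026418·54) = e^(−1.4266) ≈ 0.240.

0.240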